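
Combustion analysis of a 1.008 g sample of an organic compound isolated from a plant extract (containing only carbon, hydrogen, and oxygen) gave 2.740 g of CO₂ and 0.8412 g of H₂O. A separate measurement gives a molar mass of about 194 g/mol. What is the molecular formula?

C12H18O2

mol C = 2.740 g CO₂ ÷ 44.009 g/mol = 0.062260 mol
mol H = 2 × 0.8412 g H₂O ÷ 18.015 g/mol = 0.093389 mol
mass O = 1.008 − (0.74780 + 0.094136) = 0.16606 g → mol O = 0.16606 ÷ 15.999 = 0.010379 mol
Divide by the smallest (0.010379 mol): C 5.998, H 8.998, O 1.000
Empirical formula: C6H9O
Empirical-formula mass = 97.14 g/mol; 194 ÷ 97.14 ≈ 2, so the molecular formula is C12H18O2.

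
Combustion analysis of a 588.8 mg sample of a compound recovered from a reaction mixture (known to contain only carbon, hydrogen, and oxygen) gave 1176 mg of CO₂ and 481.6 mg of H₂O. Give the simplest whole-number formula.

mol C = 1.176 g CO₂ ÷ 44.009 g/mol = 0.026722 mol
mol H = 2 × 0.4816 g H₂O ÷ 18.015 g/mol = 0.053467 mol
mass O = 0.5888 − (0.32096 + 0.053894) = 0.21395 g → mol O = 0.21395 ÷ 15.999 = 0.013373 mol
Divide by the smallest (0.013373 mol): C 1.998, H 3.998, O 1.000

C2H4O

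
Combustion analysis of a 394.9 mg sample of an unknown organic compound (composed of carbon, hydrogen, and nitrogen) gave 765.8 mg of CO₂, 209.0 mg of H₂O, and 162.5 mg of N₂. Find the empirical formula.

C3H4N2

mol C = 0.7658 g CO₂ ÷ 44.009 g/mol = 0.017401 mol
mol H = 2 × 0.2090 g H₂O ÷ 18.015 g/mol = 0.023203 mol
mol N = 2 × 0.1625 g N₂ ÷ 28.014 g/mol = 0.011601 mol
Divide by the smallest (0.011601 mol): C 1.500, H 2.000, N 1.000
Multiplying each by 2 gives whole numbers: C 3.00, H 4.00, N 2.00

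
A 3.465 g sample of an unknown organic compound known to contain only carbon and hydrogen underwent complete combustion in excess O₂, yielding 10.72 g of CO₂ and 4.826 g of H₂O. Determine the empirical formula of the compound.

mol C = 10.72 g CO₂ ÷ 44.009 g/mol = 0.24359 mol
mol H = 2 × 4.826 g H₂O ÷ 18.015 g/mol = 0.53578 mol
Divide by the smallest (0.24359 mol): C 1.000, H 2.200
Multiplying each by 5 gives whole numbers: C 5.00, H 11.00

C5H11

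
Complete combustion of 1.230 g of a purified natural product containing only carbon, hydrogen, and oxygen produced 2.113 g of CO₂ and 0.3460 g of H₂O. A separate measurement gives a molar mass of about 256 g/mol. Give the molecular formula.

C10H8O8

mol C = 2.113 g CO₂ ÷ 44.009 g/mol = 0.048013 mol
mol H = 2 × 0.3460 g H₂O ÷ 18.015 g/mol = 0.038412 mol
mass O = 1.230 − (0.57668 + 0.038720) = 0.61460 g → mol O = 0.61460 ÷ 15.999 = 0.038415 mol
Divide by the smallest (0.038412 mol): C 1.250, H 1.000, O 1.000
Multiplying each by 4 gives whole numbers: C 5.00, H 4.00, O 4.00
Empirical formula: C5H4O4
Empirical-formula mass = 128.08 g/mol; 256 ÷ 128.08 ≈ 2, so the molecular formula is C10H8O8.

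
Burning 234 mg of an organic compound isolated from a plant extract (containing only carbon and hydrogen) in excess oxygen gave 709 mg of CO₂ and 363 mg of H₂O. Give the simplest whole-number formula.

mol C = 0.709 g CO₂ ÷ 44.009 g/mol = 0.01611 mol
mol H = 2 × 0.363 g H₂O ÷ 18.015 g/mol = 0.04030 mol
Divide by the smallest (0.01611 mol): C 1.000, H 2.501
Multiplying each by 2 gives whole numbers: C 2.00, H 5.00

C2H5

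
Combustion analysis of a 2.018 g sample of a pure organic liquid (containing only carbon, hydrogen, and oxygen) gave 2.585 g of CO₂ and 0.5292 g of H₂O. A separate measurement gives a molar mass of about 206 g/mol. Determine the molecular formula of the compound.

C6H6O8

mol C = 2.585 g CO₂ ÷ 44.009 g/mol = 0.058738 mol
mol H = 2 × 0.5292 g H₂O ÷ 18.015 g/mol = 0.058751 mol
mass O = 2.018 − (0.70550 + 0.059221) = 1.2533 g → mol O = 1.2533 ÷ 15.999 = 0.078335 mol
Divide by the smallest (0.058738 mol): C 1.000, H 1.000, O 1.334
Multiplying each by 3 gives whole numbers: C 3.00, H 3.00, O 4.00
Empirical formula: C3H3O4
Empirical-formula mass = 103.05 g/mol; 206 ÷ 103.05 ≈ 2, so the molecular formula is C6H6O8.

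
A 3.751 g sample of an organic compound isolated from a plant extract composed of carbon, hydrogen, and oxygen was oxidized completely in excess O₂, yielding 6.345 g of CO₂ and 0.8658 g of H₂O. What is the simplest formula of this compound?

C6H4O5

mol C = 6.345 g CO₂ ÷ 44.009 g/mol = 0.14418 mol
mol H = 2 × 0.8658 g H₂O ÷ 18.015 g/mol = 0.096120 mol
mass O = 3.751 − (1.7317 + 0.096889) = 1.9224 g → mol O = 1.9224 ÷ 15.999 = 0.12016 mol
Divide by the smallest (0.096120 mol): C 1.500, H 1.000, O 1.250
Multiplying each by 4 gives whole numbers: C 6.00, H 4.00, O 5.00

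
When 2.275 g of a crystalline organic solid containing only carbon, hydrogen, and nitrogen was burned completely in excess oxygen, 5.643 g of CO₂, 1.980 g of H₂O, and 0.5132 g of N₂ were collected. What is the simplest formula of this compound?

mol C = 5.643 g CO₂ ÷ 44.009 g/mol = 0.12822 mol
mol H = 2 × 1.980 g H₂O ÷ 18.015 g/mol = 0.21982 mol
mol N = 2 × 0.5132 g N₂ ÷ 28.014 g/mol = 0.036639 mol
Divide by the smallest (0.036639 mol): C 3.500, H 6.000, N 1.000
Multiplying each by 2 gives whole numbers: C 7.00, H 12.00, N 2.00

C7H12N2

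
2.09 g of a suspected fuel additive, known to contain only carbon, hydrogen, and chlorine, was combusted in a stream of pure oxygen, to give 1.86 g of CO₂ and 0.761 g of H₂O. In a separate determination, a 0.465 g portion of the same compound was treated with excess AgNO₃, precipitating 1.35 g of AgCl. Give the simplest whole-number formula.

CH2Cl

mol C = 1.86 g CO₂ ÷ 44.009 g/mol = 0.04226 mol
mol H = 2 × 0.761 g H₂O ÷ 18.015 g/mol = 0.08449 mol
From the AgCl data: mol Cl per gram of compound = (1.35 ÷ 143.318) ÷ 0.465 = 0.02026 mol/g, so in the 2.09 g combustion sample mol Cl = 0.04234 mol
Divide by the smallest (0.04226 mol): C 1.000, H 1.999, Cl 1.002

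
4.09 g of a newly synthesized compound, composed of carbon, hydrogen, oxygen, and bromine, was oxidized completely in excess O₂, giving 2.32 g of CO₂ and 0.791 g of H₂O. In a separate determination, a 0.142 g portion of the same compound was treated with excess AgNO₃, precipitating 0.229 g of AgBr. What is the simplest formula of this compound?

C3H5Br2O2

mol C = 2.32 g CO₂ ÷ 44.009 g/mol = 0.05272 mol
mol H = 2 × 0.791 g H₂O ÷ 18.015 g/mol = 0.08782 mol
From the AgBr data: mol Br per gram of compound = (0.229 ÷ 187.772) ÷ 0.142 = 0.008588 mol/g, so in the 4.09 g combustion sample mol Br = 0.03513 mol
mass O = 4.09 − (0.6332 + 0.08852 + 2.807) = 0.5615 g → mol O = 0.5615 ÷ 15.999 = 0.03510 mol
Divide by the smallest (0.03510 mol): C 1.502, H 2.502, Br 1.001, O 1.000
Multiplying each by 2 gives whole numbers: C 3.00, H 5.00, Br 2.00, O 2.00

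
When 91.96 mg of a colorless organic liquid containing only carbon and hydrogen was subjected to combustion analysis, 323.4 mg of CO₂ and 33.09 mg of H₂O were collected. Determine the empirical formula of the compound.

C2H

mol C = 0.3234 g CO₂ ÷ 44.009 g/mol = 0.0073485 mol
mol H = 2 × 0.03309 g H₂O ÷ 18.015 g/mol = 0.0036736 mol
Divide by the smallest (0.0036736 mol): C 2.000, H 1.000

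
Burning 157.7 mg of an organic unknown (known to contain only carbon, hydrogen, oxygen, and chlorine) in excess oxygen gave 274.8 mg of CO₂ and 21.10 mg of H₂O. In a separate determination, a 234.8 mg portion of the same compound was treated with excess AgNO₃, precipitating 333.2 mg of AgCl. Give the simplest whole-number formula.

mol C = 0.2748 g CO₂ ÷ 44.009 g/mol = 0.0062442 mol
mol H = 2 × 0.02110 g H₂O ÷ 18.015 g/mol = 0.0023425 mol
From the AgCl data: mol Cl per gram of compound = (0.3332 ÷ 143.318) ÷ 0.2348 = 0.0099016 mol/g, so in the 0.1577 g combustion sample mol Cl = 0.0015615 mol
mass O = 0.1577 − (0.074999 + 0.0023612 + 0.055355) = 0.024985 g → mol O = 0.024985 ÷ 15.999 = 0.0015617 mol
Divide by the smallest (0.0015615 mol): C 3.999, H 1.500, Cl 1.000, O 1.000
Multiplying each by 2 gives whole numbers: C 8.00, H 3.00, Cl 2.00, O 2.00

C8H3Cl2O2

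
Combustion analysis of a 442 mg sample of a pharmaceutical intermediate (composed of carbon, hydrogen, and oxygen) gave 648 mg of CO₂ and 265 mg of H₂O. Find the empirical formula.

CH2O

mol C = 0.648 g CO₂ ÷ 44.009 g/mol = 0.01472 mol
mol H = 2 × 0.265 g H₂O ÷ 18.015 g/mol = 0.02942 mol
mass O = 0.442 − (0.1769 + 0.02966) = 0.2355 g → mol O = 0.2355 ÷ 15.999 = 0.01472 mol
Divide by the smallest (0.01472 mol): C 1.000, H 1.999, O 1.000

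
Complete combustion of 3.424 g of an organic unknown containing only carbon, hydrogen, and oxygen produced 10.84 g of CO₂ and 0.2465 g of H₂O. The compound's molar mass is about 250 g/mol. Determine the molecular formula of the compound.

C18H2O2

mol C = 10.84 g CO₂ ÷ 44.009 g/mol = 0.24631 mol
mol H = 2 × 0.2465 g H₂O ÷ 18.015 g/mol = 0.027366 mol
mass O = 3.424 − (2.9585 + 0.027585) = 0.43795 g → mol O = 0.43795 ÷ 15.999 = 0.027373 mol
Divide by the smallest (0.027366 mol): C 9.001, H 1.000, O 1.000
Empirical formula: C9HO
Empirical-formula mass = 125.11 g/mol; 250 ÷ 125.11 ≈ 2, so the molecular formula is C18H2O2.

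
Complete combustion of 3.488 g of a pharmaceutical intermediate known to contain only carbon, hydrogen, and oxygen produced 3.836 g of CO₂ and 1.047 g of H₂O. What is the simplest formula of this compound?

mol C = 3.836 g CO₂ ÷ 44.009 g/mol = 0.087164 mol
mol H = 2 × 1.047 g H₂O ÷ 18.015 g/mol = 0.11624 mol
mass O = 3.488 − (1.0469 + 0.11717) = 2.3239 g → mol O = 2.3239 ÷ 15.999 = 0.14525 mol
Divide by the smallest (0.087164 mol): C 1.000, H 1.334, O 1.666
Multiplying each by 3 gives whole numbers: C 3.00, H 4.00, O 5.00

C3H4O5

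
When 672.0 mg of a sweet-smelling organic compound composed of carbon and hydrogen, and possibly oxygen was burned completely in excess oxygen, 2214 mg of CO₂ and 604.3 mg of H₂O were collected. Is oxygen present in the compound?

mol C = 2.214 g CO₂ ÷ 44.009 g/mol = 0.050308 mol
mol H = 2 × 0.6043 g H₂O ÷ 18.015 g/mol = 0.067089 mol
C and H together account for 0.67187 g — essentially the entire 0.6720 g sample — so the compound contains no oxygen.

no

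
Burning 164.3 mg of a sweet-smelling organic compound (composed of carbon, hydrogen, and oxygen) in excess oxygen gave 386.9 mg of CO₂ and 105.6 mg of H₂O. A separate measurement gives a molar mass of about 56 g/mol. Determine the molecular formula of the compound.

mol C = 0.3869 g CO₂ ÷ 44.009 g/mol = 0.0087914 mol
mol H = 2 × 0.1056 g H₂O ÷ 18.015 g/mol = 0.011724 mol
mass O = 0.1643 − (0.10559 + 0.011817) = 0.046889 g → mol O = 0.046889 ÷ 15.999 = 0.0029308 mol
Divide by the smallest (0.0029308 mol): C 3.000, H 4.000, O 1.000
Empirical formula: C3H4O
Empirical-formula mass = 56.06 g/mol; 56 ÷ 56.06 ≈ 1, so the molecular formula is C3H4O.

C3H4O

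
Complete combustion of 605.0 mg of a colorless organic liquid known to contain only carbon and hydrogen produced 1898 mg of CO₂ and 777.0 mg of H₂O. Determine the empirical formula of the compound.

CH2

mol C = 1.898 g CO₂ ÷ 44.009 g/mol = 0.043128 mol
mol H = 2 × 0.7770 g H₂O ÷ 18.015 g/mol = 0.086261 mol
Divide by the smallest (0.043128 mol): C 1.000, H 2.000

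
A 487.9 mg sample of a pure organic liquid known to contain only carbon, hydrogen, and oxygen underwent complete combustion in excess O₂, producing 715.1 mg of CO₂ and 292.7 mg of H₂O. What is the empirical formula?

mol C = 0.7151 g CO₂ ÷ 44.009 g/mol = 0.016249 mol
mol H = 2 × 0.2927 g H₂O ÷ 18.015 g/mol = 0.032495 mol
mass O = 0.4879 − (0.19517 + 0.032755) = 0.25998 g → mol O = 0.25998 ÷ 15.999 = 0.016250 mol
Divide by the smallest (0.016249 mol): C 1.000, H 2.000, O 1.000

CH2O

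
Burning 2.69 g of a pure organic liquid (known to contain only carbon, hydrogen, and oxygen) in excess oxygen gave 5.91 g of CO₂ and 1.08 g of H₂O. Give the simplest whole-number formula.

C9H8O4

mol C = 5.91 g CO₂ ÷ 44.009 g/mol = 0.1343 mol
mol H = 2 × 1.08 g H₂O ÷ 18.015 g/mol = 0.1199 mol
mass O = 2.69 − (1.613 + 0.1209) = 0.9562 g → mol O = 0.9562 ÷ 15.999 = 0.05976 mol
Divide by the smallest (0.05976 mol): C 2.247, H 2.006, O 1.000
Multiplying each by 4 gives whole numbers: C 8.99, H 8.02, O 4.00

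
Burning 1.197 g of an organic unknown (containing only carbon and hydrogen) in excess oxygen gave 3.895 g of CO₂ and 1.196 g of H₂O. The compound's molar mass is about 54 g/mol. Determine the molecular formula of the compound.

mol C = 3.895 g CO₂ ÷ 44.009 g/mol = 0.088505 mol
mol H = 2 × 1.196 g H₂O ÷ 18.015 g/mol = 0.13278 mol
Divide by the smallest (0.088505 mol): C 1.000, H 1.500
Multiplying each by 2 gives whole numbers: C 2.00, H 3.00
Empirical formula: C2H3
Empirical-formula mass = 27.05 g/mol; 54 ÷ 27.05 ≈ 2, so the molecular formula is C4H6.

C4H6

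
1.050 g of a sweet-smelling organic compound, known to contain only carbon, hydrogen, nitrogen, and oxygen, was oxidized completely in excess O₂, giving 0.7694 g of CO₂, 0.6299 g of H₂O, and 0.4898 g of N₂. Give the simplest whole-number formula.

mol C = 0.7694 g CO₂ ÷ 44.009 g/mol = 0.017483 mol
mol H = 2 × 0.6299 g H₂O ÷ 18.015 g/mol = 0.069931 mol
mol N = 2 × 0.4898 g N₂ ÷ 28.014 g/mol = 0.034968 mol
mass O = 1.050 − (0.20999 + 0.070490 + 0.48980) = 0.27972 g → mol O = 0.27972 ÷ 15.999 = 0.017484 mol
Divide by the smallest (0.017483 mol): C 1.000, H 4.000, N 2.000, O 1.000

CH4N2O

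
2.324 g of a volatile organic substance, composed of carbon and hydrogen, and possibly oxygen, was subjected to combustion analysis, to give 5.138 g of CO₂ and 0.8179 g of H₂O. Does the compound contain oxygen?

mol C = 5.138 g CO₂ ÷ 44.009 g/mol = 0.11675 mol
mol H = 2 × 0.8179 g H₂O ÷ 18.015 g/mol = 0.090802 mol
C and H account for only 1.4938 g of the 2.324 g sample; the remaining 0.83020 g must be oxygen.

yes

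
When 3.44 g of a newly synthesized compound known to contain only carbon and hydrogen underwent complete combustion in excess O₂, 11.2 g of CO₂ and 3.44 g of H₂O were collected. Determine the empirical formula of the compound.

C2H3

mol C = 11.2 g CO₂ ÷ 44.009 g/mol = 0.2545 mol
mol H = 2 × 3.44 g H₂O ÷ 18.015 g/mol = 0.3819 mol
Divide by the smallest (0.2545 mol): C 1.000, H 1.501
Multiplying each by 2 gives whole numbers: C 2.00, H 3.00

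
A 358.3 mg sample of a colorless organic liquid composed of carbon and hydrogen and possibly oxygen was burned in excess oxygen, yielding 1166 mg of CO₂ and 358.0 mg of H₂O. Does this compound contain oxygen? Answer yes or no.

no

mol C = 1.166 g CO₂ ÷ 44.009 g/mol = 0.026495 mol
mol H = 2 × 0.3580 g H₂O ÷ 18.015 g/mol = 0.039745 mol
C and H together account for 0.35829 g — essentially the entire 0.3583 g sample — so the compound contains no oxygen.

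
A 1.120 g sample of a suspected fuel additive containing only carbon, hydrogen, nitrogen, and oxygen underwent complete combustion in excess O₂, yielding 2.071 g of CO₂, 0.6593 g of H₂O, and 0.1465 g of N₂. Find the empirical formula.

C9H14N2O4

mol C = 2.071 g CO₂ ÷ 44.009 g/mol = 0.047059 mol
mol H = 2 × 0.6593 g H₂O ÷ 18.015 g/mol = 0.073195 mol
mol N = 2 × 0.1465 g N₂ ÷ 28.014 g/mol = 0.010459 mol
mass O = 1.120 − (0.56522 + 0.073780 + 0.14650) = 0.33450 g → mol O = 0.33450 ÷ 15.999 = 0.020908 mol
Divide by the smallest (0.010459 mol): C 4.499, H 6.998, N 1.000, O 1.999
Multiplying each by 2 gives whole numbers: C 9.00, H 14.00, N 2.00, O 4.00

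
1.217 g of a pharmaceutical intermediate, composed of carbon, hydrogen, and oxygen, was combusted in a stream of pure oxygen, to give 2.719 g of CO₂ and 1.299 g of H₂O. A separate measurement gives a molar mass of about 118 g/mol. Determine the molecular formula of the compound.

C6H14O2

mol C = 2.719 g CO₂ ÷ 44.009 g/mol = 0.061783 mol
mol H = 2 × 1.299 g H₂O ÷ 18.015 g/mol = 0.14421 mol
mass O = 1.217 − (0.74207 + 0.14537) = 0.32956 g → mol O = 0.32956 ÷ 15.999 = 0.020599 mol
Divide by the smallest (0.020599 mol): C 2.999, H 7.001, O 1.000
Empirical formula: C3H7O
Empirical-formula mass = 59.09 g/mol; 118 ÷ 59.09 ≈ 2, so the molecular formula is C6H14O2.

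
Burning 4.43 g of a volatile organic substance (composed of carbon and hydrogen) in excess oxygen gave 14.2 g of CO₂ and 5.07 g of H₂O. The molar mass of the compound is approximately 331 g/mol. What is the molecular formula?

C24H42

mol C = 14.2 g CO₂ ÷ 44.009 g/mol = 0.3227 mol
mol H = 2 × 5.07 g H₂O ÷ 18.015 g/mol = 0.5629 mol
Divide by the smallest (0.3227 mol): C 1.000, H 1.744
Multiplying each by 4 gives whole numbers: C 4.00, H 6.98
Empirical formula: C4H7
Empirical-formula mass = 55.10 g/mol; 331 ÷ 55.10 ≈ 6, so the molecular formula is C24H42.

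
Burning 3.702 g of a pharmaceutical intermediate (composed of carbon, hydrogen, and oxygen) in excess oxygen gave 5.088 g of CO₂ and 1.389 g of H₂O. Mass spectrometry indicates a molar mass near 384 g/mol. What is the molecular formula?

mol C = 5.088 g CO₂ ÷ 44.009 g/mol = 0.11561 mol
mol H = 2 × 1.389 g H₂O ÷ 18.015 g/mol = 0.15420 mol
mass O = 3.702 − (1.3886 + 0.15544) = 2.1579 g → mol O = 2.1579 ÷ 15.999 = 0.13488 mol
Divide by the smallest (0.11561 mol): C 1.000, H 1.334, O 1.167
Multiplying each by 6 gives whole numbers: C 6.00, H 8.00, O 7.00
Empirical formula: C6H8O7
Empirical-formula mass = 192.12 g/mol; 384 ÷ 192.12 ≈ 2, so the molecular formula is C12H16O14.

C12H16O14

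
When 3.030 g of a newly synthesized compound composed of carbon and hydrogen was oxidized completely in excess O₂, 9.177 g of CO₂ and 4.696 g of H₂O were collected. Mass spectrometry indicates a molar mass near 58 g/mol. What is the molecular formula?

C4H10

mol C = 9.177 g CO₂ ÷ 44.009 g/mol = 0.20853 mol
mol H = 2 × 4.696 g H₂O ÷ 18.015 g/mol = 0.52134 mol
Divide by the smallest (0.20853 mol): C 1.000, H 2.500
Multiplying each by 2 gives whole numbers: C 2.00, H 5.00
Empirical formula: C2H5
Empirical-formula mass = 29.06 g/mol; 58 ÷ 29.06 ≈ 2, so the molecular formula is C4H10.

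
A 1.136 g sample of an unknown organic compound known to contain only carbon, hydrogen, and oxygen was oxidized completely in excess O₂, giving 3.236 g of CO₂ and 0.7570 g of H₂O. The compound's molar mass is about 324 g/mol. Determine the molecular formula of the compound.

C21H24O3

mol C = 3.236 g CO₂ ÷ 44.009 g/mol = 0.073530 mol
mol H = 2 × 0.7570 g H₂O ÷ 18.015 g/mol = 0.084041 mol
mass O = 1.136 − (0.88317 + 0.084713) = 0.16811 g → mol O = 0.16811 ÷ 15.999 = 0.010508 mol
Divide by the smallest (0.010508 mol): C 6.998, H 7.998, O 1.000
Empirical formula: C7H8O
Empirical-formula mass = 108.14 g/mol; 324 ÷ 108.14 ≈ 3, so the molecular formula is C21H24O3.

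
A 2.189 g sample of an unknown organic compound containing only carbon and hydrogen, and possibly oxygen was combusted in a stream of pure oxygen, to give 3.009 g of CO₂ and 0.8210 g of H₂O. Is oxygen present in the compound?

yes

mol C = 3.009 g CO₂ ÷ 44.009 g/mol = 0.068372 mol
mol H = 2 × 0.8210 g H₂O ÷ 18.015 g/mol = 0.091146 mol
C and H account for only 0.91310 g of the 2.189 g sample; the remaining 1.2759 g must be oxygen.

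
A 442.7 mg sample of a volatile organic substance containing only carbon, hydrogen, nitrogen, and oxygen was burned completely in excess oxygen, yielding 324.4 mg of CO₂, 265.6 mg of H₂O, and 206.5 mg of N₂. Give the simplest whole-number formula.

CH4N2O

mol C = 0.3244 g CO₂ ÷ 44.009 g/mol = 0.0073712 mol
mol H = 2 × 0.2656 g H₂O ÷ 18.015 g/mol = 0.029487 mol
mol N = 2 × 0.2065 g N₂ ÷ 28.014 g/mol = 0.014743 mol
mass O = 0.4427 − (0.088536 + 0.029722 + 0.20650) = 0.11794 g → mol O = 0.11794 ÷ 15.999 = 0.0073718 mol
Divide by the smallest (0.0073712 mol): C 1.000, H 4.000, N 2.000, O 1.000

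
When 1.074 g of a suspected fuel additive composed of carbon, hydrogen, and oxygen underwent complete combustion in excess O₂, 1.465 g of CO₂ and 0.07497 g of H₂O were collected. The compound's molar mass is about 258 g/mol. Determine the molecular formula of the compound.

C8H2O10

mol C = 1.465 g CO₂ ÷ 44.009 g/mol = 0.033289 mol
mol H = 2 × 0.07497 g H₂O ÷ 18.015 g/mol = 0.0083231 mol
mass O = 1.074 − (0.39983 + 0.0083896) = 0.66578 g → mol O = 0.66578 ÷ 15.999 = 0.041614 mol
Divide by the smallest (0.0083231 mol): C 4.000, H 1.000, O 5.000
Empirical formula: C4HO5
Empirical-formula mass = 129.05 g/mol; 258 ÷ 129.05 ≈ 2, so the molecular formula is C8H2O10.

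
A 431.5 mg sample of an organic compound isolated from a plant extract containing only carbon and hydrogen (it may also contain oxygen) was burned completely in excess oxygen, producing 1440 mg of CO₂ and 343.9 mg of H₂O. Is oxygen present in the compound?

no

mol C = 1.440 g CO₂ ÷ 44.009 g/mol = 0.032721 mol
mol H = 2 × 0.3439 g H₂O ÷ 18.015 g/mol = 0.038179 mol
C and H together account for 0.43149 g — essentially the entire 0.4315 g sample — so the compound contains no oxygen.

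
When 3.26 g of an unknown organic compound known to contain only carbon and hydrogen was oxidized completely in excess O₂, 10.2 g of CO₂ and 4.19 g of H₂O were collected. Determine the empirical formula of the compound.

CH2

mol C = 10.2 g CO₂ ÷ 44.009 g/mol = 0.2318 mol
mol H = 2 × 4.19 g H₂O ÷ 18.015 g/mol = 0.4652 mol
Divide by the smallest (0.2318 mol): C 1.000, H 2.007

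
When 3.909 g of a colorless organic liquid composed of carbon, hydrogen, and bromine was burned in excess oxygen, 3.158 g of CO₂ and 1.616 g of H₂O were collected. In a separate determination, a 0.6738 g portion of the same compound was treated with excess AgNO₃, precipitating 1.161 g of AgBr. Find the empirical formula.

C2H5Br

mol C = 3.158 g CO₂ ÷ 44.009 g/mol = 0.071758 mol
mol H = 2 × 1.616 g H₂O ÷ 18.015 g/mol = 0.17941 mol
From the AgBr data: mol Br per gram of compound = (1.161 ÷ 187.772) ÷ 0.6738 = 0.0091764 mol/g, so in the 3.909 g combustion sample mol Br = 0.035870 mol
Divide by the smallest (0.035870 mol): C 2.000, H 5.002, Br 1.000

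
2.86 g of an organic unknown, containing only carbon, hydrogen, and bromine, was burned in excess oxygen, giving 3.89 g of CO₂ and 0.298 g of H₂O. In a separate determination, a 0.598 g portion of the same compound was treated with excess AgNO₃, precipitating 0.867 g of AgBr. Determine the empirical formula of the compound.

mol C = 3.89 g CO₂ ÷ 44.009 g/mol = 0.08839 mol
mol H = 2 × 0.298 g H₂O ÷ 18.015 g/mol = 0.03308 mol
From the AgBr data: mol Br per gram of compound = (0.867 ÷ 187.772) ÷ 0.598 = 0.007721 mol/g, so in the 2.86 g combustion sample mol Br = 0.02208 mol
Divide by the smallest (0.02208 mol): C 4.003, H 1.498, Br 1.000
Multiplying each by 2 gives whole numbers: C 8.01, H 3.00, Br 2.00

C8H3Br2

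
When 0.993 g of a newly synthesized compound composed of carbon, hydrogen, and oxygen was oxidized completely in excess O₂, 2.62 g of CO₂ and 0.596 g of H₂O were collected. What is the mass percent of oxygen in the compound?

21.3%

mol C = 2.62 g CO₂ ÷ 44.009 g/mol = 0.05953 mol
mol H = 2 × 0.596 g H₂O ÷ 18.015 g/mol = 0.06617 mol
mass O = 0.993 − (0.7151 + 0.06670) = 0.2112 g → mol O = 0.2112 ÷ 15.999 = 0.01320 mol
mass % O = 0.2112 g ÷ 0.993 g × 100%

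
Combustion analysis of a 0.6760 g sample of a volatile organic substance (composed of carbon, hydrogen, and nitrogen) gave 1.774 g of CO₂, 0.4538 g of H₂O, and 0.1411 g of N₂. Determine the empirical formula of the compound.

mol C = 1.774 g CO₂ ÷ 44.009 g/mol = 0.040310 mol
mol H = 2 × 0.4538 g H₂O ÷ 18.015 g/mol = 0.050380 mol
mol N = 2 × 0.1411 g N₂ ÷ 28.014 g/mol = 0.010074 mol
Divide by the smallest (0.010074 mol): C 4.002, H 5.001, N 1.000

C4H5N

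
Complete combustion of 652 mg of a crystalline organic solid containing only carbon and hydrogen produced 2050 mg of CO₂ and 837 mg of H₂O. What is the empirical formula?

CH2

mol C = 2.05 g CO₂ ÷ 44.009 g/mol = 0.04658 mol
mol H = 2 × 0.837 g H₂O ÷ 18.015 g/mol = 0.09292 mol
Divide by the smallest (0.04658 mol): C 1.000, H 1.995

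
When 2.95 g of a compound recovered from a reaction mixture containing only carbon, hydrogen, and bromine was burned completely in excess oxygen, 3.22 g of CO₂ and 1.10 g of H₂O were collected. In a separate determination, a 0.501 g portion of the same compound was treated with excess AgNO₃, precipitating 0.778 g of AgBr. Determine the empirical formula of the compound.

C3H5Br

mol C = 3.22 g CO₂ ÷ 44.009 g/mol = 0.07317 mol
mol H = 2 × 1.10 g H₂O ÷ 18.015 g/mol = 0.1221 mol
From the AgBr data: mol Br per gram of compound = (0.778 ÷ 187.772) ÷ 0.501 = 0.008270 mol/g, so in the 2.95 g combustion sample mol Br = 0.02440 mol
Divide by the smallest (0.02440 mol): C 2.999, H 5.006, Br 1.000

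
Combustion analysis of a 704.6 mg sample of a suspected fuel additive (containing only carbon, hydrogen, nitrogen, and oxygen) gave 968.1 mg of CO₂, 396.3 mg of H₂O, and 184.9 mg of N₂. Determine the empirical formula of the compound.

mol C = 0.9681 g CO₂ ÷ 44.009 g/mol = 0.021998 mol
mol H = 2 × 0.3963 g H₂O ÷ 18.015 g/mol = 0.043997 mol
mol N = 2 × 0.1849 g N₂ ÷ 28.014 g/mol = 0.013201 mol
mass O = 0.7046 − (0.26422 + 0.044349 + 0.18490) = 0.21114 g → mol O = 0.21114 ÷ 15.999 = 0.013197 mol
Divide by the smallest (0.013197 mol): C 1.667, H 3.334, N 1.000, O 1.000
Multiplying each by 3 gives whole numbers: C 5.00, H 10.00, N 3.00, O 3.00

C5H10N3O3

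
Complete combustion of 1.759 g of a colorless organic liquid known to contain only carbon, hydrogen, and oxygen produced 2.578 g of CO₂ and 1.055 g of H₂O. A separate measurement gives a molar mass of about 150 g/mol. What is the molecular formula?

C5H10O5

mol C = 2.578 g CO₂ ÷ 44.009 g/mol = 0.058579 mol
mol H = 2 × 1.055 g H₂O ÷ 18.015 g/mol = 0.11712 mol
mass O = 1.759 − (0.70359 + 0.11806) = 0.93735 g → mol O = 0.93735 ÷ 15.999 = 0.058588 mol
Divide by the smallest (0.058579 mol): C 1.000, H 1.999, O 1.000
Empirical formula: CH2O
Empirical-formula mass = 30.03 g/mol; 150 ÷ 30.03 ≈ 5, so the molecular formula is C5H10O5.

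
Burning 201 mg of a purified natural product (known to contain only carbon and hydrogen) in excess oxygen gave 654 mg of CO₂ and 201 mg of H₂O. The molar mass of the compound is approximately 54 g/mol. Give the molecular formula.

C4H6

mol C = 0.654 g CO₂ ÷ 44.009 g/mol = 0.01486 mol
mol H = 2 × 0.201 g H₂O ÷ 18.015 g/mol = 0.02231 mol
Divide by the smallest (0.01486 mol): C 1.000, H 1.502
Multiplying each by 2 gives whole numbers: C 2.00, H 3.00
Empirical formula: C2H3
Empirical-formula mass = 27.05 g/mol; 54 ÷ 27.05 ≈ 2, so the molecular formula is C4H6.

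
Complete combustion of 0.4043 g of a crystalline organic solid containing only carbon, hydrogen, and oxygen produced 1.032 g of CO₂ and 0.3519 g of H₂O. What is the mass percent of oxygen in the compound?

mol C = 1.032 g CO₂ ÷ 44.009 g/mol = 0.023450 mol
mol H = 2 × 0.3519 g H₂O ÷ 18.015 g/mol = 0.039067 mol
mass O = 0.4043 − (0.28165 + 0.039380) = 0.083265 g → mol O = 0.083265 ÷ 15.999 = 0.0052044 mol
mass % O = 0.083265 g ÷ 0.4043 g × 100%

20.59%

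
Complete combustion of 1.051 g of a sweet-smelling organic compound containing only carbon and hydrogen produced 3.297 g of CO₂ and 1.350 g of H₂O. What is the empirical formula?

CH2

mol C = 3.297 g CO₂ ÷ 44.009 g/mol = 0.074916 mol
mol H = 2 × 1.350 g H₂O ÷ 18.015 g/mol = 0.14988 mol
Divide by the smallest (0.074916 mol): C 1.000, H 2.001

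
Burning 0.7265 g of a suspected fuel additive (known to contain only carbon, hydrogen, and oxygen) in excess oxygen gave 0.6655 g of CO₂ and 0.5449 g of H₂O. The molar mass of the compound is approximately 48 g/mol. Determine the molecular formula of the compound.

CH4O2

mol C = 0.6655 g CO₂ ÷ 44.009 g/mol = 0.015122 mol
mol H = 2 × 0.5449 g H₂O ÷ 18.015 g/mol = 0.060494 mol
mass O = 0.7265 − (0.18163 + 0.060978) = 0.48389 g → mol O = 0.48389 ÷ 15.999 = 0.030245 mol
Divide by the smallest (0.015122 mol): C 1.000, H 4.000, O 2.000
Empirical formula: CH4O2
Empirical-formula mass = 48.04 g/mol; 48 ÷ 48.04 ≈ 1, so the molecular formula is CH4O2.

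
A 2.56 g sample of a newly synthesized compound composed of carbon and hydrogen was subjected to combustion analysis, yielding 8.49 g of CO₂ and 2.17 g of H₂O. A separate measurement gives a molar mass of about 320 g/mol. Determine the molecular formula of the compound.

C24H30

mol C = 8.49 g CO₂ ÷ 44.009 g/mol = 0.1929 mol
mol H = 2 × 2.17 g H₂O ÷ 18.015 g/mol = 0.2409 mol
Divide by the smallest (0.1929 mol): C 1.000, H 1.249
Multiplying each by 4 gives whole numbers: C 4.00, H 5.00
Empirical formula: C4H5
Empirical-formula mass = 53.08 g/mol; 320 ÷ 53.08 ≈ 6, so the molecular formula is C24H30.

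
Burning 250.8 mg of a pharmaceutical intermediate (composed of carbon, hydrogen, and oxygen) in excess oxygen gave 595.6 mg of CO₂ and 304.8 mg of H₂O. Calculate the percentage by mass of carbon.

64.81%

mol C = 0.5956 g CO₂ ÷ 44.009 g/mol = 0.013534 mol
mol H = 2 × 0.3048 g H₂O ÷ 18.015 g/mol = 0.033838 mol
mass O = 0.2508 − (0.16255 + 0.034109) = 0.054139 g → mol O = 0.054139 ÷ 15.999 = 0.0033839 mol
mass % C = 0.16255 g ÷ 0.2508 g × 100%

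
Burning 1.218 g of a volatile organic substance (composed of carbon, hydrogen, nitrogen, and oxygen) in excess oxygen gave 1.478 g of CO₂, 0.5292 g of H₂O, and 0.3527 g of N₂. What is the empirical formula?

mol C = 1.478 g CO₂ ÷ 44.009 g/mol = 0.033584 mol
mol H = 2 × 0.5292 g H₂O ÷ 18.015 g/mol = 0.058751 mol
mol N = 2 × 0.3527 g N₂ ÷ 28.014 g/mol = 0.025180 mol
mass O = 1.218 − (0.40338 + 0.059221 + 0.35270) = 0.40270 g → mol O = 0.40270 ÷ 15.999 = 0.025170 mol
Divide by the smallest (0.025170 mol): C 1.334, H 2.334, N 1.000, O 1.000
Multiplying each by 3 gives whole numbers: C 4.00, H 7.00, N 3.00, O 3.00

C4H7N3O3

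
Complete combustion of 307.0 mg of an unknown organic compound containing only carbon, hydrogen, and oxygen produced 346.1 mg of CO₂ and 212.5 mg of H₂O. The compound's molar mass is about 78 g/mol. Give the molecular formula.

mol C = 0.3461 g CO₂ ÷ 44.009 g/mol = 0.0078643 mol
mol H = 2 × 0.2125 g H₂O ÷ 18.015 g/mol = 0.023591 mol
mass O = 0.3070 − (0.094458 + 0.023780) = 0.18876 g → mol O = 0.18876 ÷ 15.999 = 0.011798 mol
Divide by the smallest (0.0078643 mol): C 1.000, H 3.000, O 1.500
Multiplying each by 2 gives whole numbers: C 2.00, H 6.00, O 3.00
Empirical formula: C2H6O3
Empirical-formula mass = 78.07 g/mol; 78 ÷ 78.07 ≈ 1, so the molecular formula is C2H6O3.

C2H6O3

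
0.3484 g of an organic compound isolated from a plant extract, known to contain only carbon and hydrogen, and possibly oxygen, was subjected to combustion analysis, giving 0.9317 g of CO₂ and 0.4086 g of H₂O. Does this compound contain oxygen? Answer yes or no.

mol C = 0.9317 g CO₂ ÷ 44.009 g/mol = 0.021171 mol
mol H = 2 × 0.4086 g H₂O ÷ 18.015 g/mol = 0.045362 mol
C and H account for only 0.30001 g of the 0.3484 g sample; the remaining 0.048394 g must be oxygen.

yes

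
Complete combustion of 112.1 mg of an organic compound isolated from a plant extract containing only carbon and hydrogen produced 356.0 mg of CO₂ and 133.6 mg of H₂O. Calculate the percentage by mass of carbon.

mol C = 0.3560 g CO₂ ÷ 44.009 g/mol = 0.0080893 mol
mol H = 2 × 0.1336 g H₂O ÷ 18.015 g/mol = 0.014832 mol
mass % C = 0.097160 g ÷ 0.1121 g × 100%

86.67%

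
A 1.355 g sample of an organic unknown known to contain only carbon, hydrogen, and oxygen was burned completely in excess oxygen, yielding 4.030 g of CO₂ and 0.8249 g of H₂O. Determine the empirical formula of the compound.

mol C = 4.030 g CO₂ ÷ 44.009 g/mol = 0.091572 mol
mol H = 2 × 0.8249 g H₂O ÷ 18.015 g/mol = 0.091579 mol
mass O = 1.355 − (1.0999 + 0.092312) = 0.16281 g → mol O = 0.16281 ÷ 15.999 = 0.010177 mol
Divide by the smallest (0.010177 mol): C 8.998, H 8.999, O 1.000

C9H9O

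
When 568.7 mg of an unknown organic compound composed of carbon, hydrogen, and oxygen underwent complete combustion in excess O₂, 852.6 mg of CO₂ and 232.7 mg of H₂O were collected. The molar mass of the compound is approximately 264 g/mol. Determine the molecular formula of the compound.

mol C = 0.8526 g CO₂ ÷ 44.009 g/mol = 0.019373 mol
mol H = 2 × 0.2327 g H₂O ÷ 18.015 g/mol = 0.025834 mol
mass O = 0.5687 − (0.23269 + 0.026041) = 0.30997 g → mol O = 0.30997 ÷ 15.999 = 0.019374 mol
Divide by the smallest (0.019373 mol): C 1.000, H 1.333, O 1.000
Multiplying each by 3 gives whole numbers: C 3.00, H 4.00, O 3.00
Empirical formula: C3H4O3
Empirical-formula mass = 88.06 g/mol; 264 ÷ 88.06 ≈ 3, so the molecular formula is C9H12O9.

C9H12O9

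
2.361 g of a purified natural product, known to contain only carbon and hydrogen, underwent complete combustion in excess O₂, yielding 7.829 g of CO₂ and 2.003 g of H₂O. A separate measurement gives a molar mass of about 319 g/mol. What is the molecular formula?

C24H30

mol C = 7.829 g CO₂ ÷ 44.009 g/mol = 0.17790 mol
mol H = 2 × 2.003 g H₂O ÷ 18.015 g/mol = 0.22237 mol
Divide by the smallest (0.17790 mol): C 1.000, H 1.250
Multiplying each by 4 gives whole numbers: C 4.00, H 5.00
Empirical formula: C4H5
Empirical-formula mass = 53.08 g/mol; 319 ÷ 53.08 ≈ 6, so the molecular formula is C24H30.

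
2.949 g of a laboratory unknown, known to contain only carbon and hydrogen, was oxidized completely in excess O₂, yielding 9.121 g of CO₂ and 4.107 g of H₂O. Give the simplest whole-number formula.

C5H11

mol C = 9.121 g CO₂ ÷ 44.009 g/mol = 0.20725 mol
mol H = 2 × 4.107 g H₂O ÷ 18.015 g/mol = 0.45595 mol
Divide by the smallest (0.20725 mol): C 1.000, H 2.200
Multiplying each by 5 gives whole numbers: C 5.00, H 11.00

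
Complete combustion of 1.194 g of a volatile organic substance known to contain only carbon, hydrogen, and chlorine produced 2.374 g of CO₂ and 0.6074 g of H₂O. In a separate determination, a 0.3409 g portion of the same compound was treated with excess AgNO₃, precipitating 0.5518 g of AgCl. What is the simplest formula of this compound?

mol C = 2.374 g CO₂ ÷ 44.009 g/mol = 0.053944 mol
mol H = 2 × 0.6074 g H₂O ÷ 18.015 g/mol = 0.067433 mol
From the AgCl data: mol Cl per gram of compound = (0.5518 ÷ 143.318) ÷ 0.3409 = 0.011294 mol/g, so in the 1.194 g combustion sample mol Cl = 0.013485 mol
Divide by the smallest (0.013485 mol): C 4.000, H 5.000, Cl 1.000

C4H5Cl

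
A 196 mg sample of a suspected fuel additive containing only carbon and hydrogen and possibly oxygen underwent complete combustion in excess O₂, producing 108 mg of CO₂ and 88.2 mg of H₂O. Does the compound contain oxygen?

mol C = 0.108 g CO₂ ÷ 44.009 g/mol = 0.002454 mol
mol H = 2 × 0.0882 g H₂O ÷ 18.015 g/mol = 0.009792 mol
C and H account for only 0.03935 g of the 0.196 g sample; the remaining 0.1567 g must be oxygen.

yes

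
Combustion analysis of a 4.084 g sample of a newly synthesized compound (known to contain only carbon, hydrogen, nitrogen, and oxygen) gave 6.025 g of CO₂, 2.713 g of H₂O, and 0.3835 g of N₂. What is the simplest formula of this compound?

C5H11NO4

mol C = 6.025 g CO₂ ÷ 44.009 g/mol = 0.13690 mol
mol H = 2 × 2.713 g H₂O ÷ 18.015 g/mol = 0.30119 mol
mol N = 2 × 0.3835 g N₂ ÷ 28.014 g/mol = 0.027379 mol
mass O = 4.084 − (1.6444 + 0.30360 + 0.38350) = 1.7525 g → mol O = 1.7525 ÷ 15.999 = 0.10954 mol
Divide by the smallest (0.027379 mol): C 5.000, H 11.001, N 1.000, O 4.001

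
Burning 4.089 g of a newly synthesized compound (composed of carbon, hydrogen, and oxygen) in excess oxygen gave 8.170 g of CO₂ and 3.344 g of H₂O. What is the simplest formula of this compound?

mol C = 8.170 g CO₂ ÷ 44.009 g/mol = 0.18564 mol
mol H = 2 × 3.344 g H₂O ÷ 18.015 g/mol = 0.37125 mol
mass O = 4.089 − (2.2298 + 0.37422) = 1.4850 g → mol O = 1.4850 ÷ 15.999 = 0.092819 mol
Divide by the smallest (0.092819 mol): C 2.000, H 4.000, O 1.000

C2H4O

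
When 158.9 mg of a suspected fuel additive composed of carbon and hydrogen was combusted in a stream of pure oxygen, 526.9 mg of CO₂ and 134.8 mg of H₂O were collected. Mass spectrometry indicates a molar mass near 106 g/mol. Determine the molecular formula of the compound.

C8H10

mol C = 0.5269 g CO₂ ÷ 44.009 g/mol = 0.011973 mol
mol H = 2 × 0.1348 g H₂O ÷ 18.015 g/mol = 0.014965 mol
Divide by the smallest (0.011973 mol): C 1.000, H 1.250
Multiplying each by 4 gives whole numbers: C 4.00, H 5.00
Empirical formula: C4H5
Empirical-formula mass = 53.08 g/mol; 106 ÷ 53.08 ≈ 2, so the molecular formula is C8H10.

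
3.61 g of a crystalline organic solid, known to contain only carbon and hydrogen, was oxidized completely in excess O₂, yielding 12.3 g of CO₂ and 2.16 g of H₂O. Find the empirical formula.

mol C = 12.3 g CO₂ ÷ 44.009 g/mol = 0.2795 mol
mol H = 2 × 2.16 g H₂O ÷ 18.015 g/mol = 0.2398 mol
Divide by the smallest (0.2398 mol): C 1.166, H 1.000
Multiplying each by 6 gives whole numbers: C 6.99, H 6.00

C7H6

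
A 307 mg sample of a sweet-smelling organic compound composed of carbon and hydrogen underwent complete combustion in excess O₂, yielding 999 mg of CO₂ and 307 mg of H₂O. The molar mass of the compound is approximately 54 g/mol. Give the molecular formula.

mol C = 0.999 g CO₂ ÷ 44.009 g/mol = 0.02270 mol
mol H = 2 × 0.307 g H₂O ÷ 18.015 g/mol = 0.03408 mol
Divide by the smallest (0.02270 mol): C 1.000, H 1.501
Multiplying each by 2 gives whole numbers: C 2.00, H 3.00
Empirical formula: C2H3
Empirical-formula mass = 27.05 g/mol; 54 ÷ 27.05 ≈ 2, so the molecular formula is C4H6.

C4H6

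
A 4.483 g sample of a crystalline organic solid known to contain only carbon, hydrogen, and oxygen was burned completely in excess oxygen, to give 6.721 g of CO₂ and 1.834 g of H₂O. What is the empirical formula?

C3H4O3

mol C = 6.721 g CO₂ ÷ 44.009 g/mol = 0.15272 mol
mol H = 2 × 1.834 g H₂O ÷ 18.015 g/mol = 0.20361 mol
mass O = 4.483 − (1.8343 + 0.20524) = 2.4435 g → mol O = 2.4435 ÷ 15.999 = 0.15273 mol
Divide by the smallest (0.15272 mol): C 1.000, H 1.333, O 1.000
Multiplying each by 3 gives whole numbers: C 3.00, H 4.00, O 3.00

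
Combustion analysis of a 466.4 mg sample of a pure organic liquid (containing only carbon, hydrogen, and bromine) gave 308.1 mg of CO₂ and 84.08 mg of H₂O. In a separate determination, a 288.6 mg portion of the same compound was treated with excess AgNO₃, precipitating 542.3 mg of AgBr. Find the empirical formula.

mol C = 0.3081 g CO₂ ÷ 44.009 g/mol = 0.0070008 mol
mol H = 2 × 0.08408 g H₂O ÷ 18.015 g/mol = 0.0093344 mol
From the AgBr data: mol Br per gram of compound = (0.5423 ÷ 187.772) ÷ 0.2886 = 0.010007 mol/g, so in the 0.4664 g combustion sample mol Br = 0.0046674 mol
Divide by the smallest (0.0046674 mol): C 1.500, H 2.000, Br 1.000
Multiplying each by 2 gives whole numbers: C 3.00, H 4.00, Br 2.00

C3H4Br2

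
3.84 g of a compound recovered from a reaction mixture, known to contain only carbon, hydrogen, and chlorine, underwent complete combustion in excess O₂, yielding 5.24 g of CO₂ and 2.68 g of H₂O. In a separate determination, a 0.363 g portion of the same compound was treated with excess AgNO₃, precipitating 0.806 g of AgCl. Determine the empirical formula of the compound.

C2H5Cl

mol C = 5.24 g CO₂ ÷ 44.009 g/mol = 0.1191 mol
mol H = 2 × 2.68 g H₂O ÷ 18.015 g/mol = 0.2975 mol
From the AgCl data: mol Cl per gram of compound = (0.806 ÷ 143.318) ÷ 0.363 = 0.01549 mol/g, so in the 3.84 g combustion sample mol Cl = 0.05949 mol
Divide by the smallest (0.05949 mol): C 2.001, H 5.001, Cl 1.000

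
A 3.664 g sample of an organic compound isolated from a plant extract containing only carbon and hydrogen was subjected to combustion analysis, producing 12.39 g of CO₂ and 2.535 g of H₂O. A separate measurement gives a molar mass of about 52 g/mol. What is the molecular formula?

mol C = 12.39 g CO₂ ÷ 44.009 g/mol = 0.28153 mol
mol H = 2 × 2.535 g H₂O ÷ 18.015 g/mol = 0.28143 mol
Divide by the smallest (0.28143 mol): C 1.000, H 1.000
Empirical formula: CH
Empirical-formula mass = 13.02 g/mol; 52 ÷ 13.02 ≈ 4, so the molecular formula is C4H4.

C4H4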